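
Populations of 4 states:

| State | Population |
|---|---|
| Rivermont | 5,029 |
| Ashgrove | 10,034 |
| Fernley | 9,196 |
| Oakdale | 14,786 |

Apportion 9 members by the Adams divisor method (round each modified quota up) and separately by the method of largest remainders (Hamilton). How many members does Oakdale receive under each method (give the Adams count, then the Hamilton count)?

3 and 4

Adams: Rivermont 2, Ashgrove 2, Fernley 2, Oakdale 3.
Hamilton: Rivermont 1, Ashgrove 2, Fernley 2, Oakdale 4.
Oakdale gets 3 under Adams and 4 under Hamilton.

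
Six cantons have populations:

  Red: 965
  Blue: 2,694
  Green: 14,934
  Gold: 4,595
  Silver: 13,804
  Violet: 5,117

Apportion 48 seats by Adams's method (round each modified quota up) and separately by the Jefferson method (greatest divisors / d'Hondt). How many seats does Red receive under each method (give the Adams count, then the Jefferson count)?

Adams: Red 2, Blue 3, Green 17, Gold 5, Silver 15, Violet 6.
Jefferson: Red 1, Blue 3, Green 17, Gold 5, Silver 16, Violet 6.
Red gets 2 under Adams and 1 under Jefferson.

2 and 1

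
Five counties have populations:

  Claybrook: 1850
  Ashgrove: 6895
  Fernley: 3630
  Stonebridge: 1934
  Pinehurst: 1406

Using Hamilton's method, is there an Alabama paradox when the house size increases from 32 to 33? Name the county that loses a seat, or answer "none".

none

At 32 seats: Claybrook 4, Ashgrove 14, Fernley 7, Stonebridge 4, Pinehurst 3.
At 33 seats: Claybrook 4, Ashgrove 14, Fernley 8, Stonebridge 4, Pinehurst 3.
No county's allocation decreased.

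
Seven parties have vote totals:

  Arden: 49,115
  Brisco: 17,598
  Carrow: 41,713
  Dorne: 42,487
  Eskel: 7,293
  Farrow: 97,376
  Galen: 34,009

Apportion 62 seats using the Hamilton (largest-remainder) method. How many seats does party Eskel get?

Standard divisor: 289591 ÷ 62 ≈ 4670.823.
Standard quotas: Arden 10.5153, Brisco 3.7676, Carrow 8.9305, Dorne 9.0963, Eskel 1.5614, Farrow 20.8477, Galen 7.2812.
Lower quotas: Arden 10, Brisco 3, Carrow 8, Dorne 9, Eskel 1, Farrow 20, Galen 7 (sum 58, leaving 4 seats).
Remainders in descending order: Carrow 0.9305, Farrow 0.8477, Brisco 0.7676, Eskel 0.5614, Arden 0.5153, Galen 0.2812, Dorne 0.0963.
Largest remainders: Carrow, Farrow, Brisco, Eskel receive the extra seats.
Eskel receives 2.

2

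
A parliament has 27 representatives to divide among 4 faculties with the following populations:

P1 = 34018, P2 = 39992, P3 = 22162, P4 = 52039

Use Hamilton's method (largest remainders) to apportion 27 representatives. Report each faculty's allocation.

Total 148211; standard divisor 148211/27 ≈ 5489.296.
Standard quotas: P1 6.1972, P2 7.2855, P3 4.0373, P4 9.4801.
Lower quotas: P1 6, P2 7, P3 4, P4 9 (sum 26, leaving 1 seat).
Remainders in descending order: P4 0.4801, P2 0.2855, P1 0.1972, P3 0.0373.
Largest remainder: P4 receives the extra seat.

P1 6; P2 7; P3 4; P4 10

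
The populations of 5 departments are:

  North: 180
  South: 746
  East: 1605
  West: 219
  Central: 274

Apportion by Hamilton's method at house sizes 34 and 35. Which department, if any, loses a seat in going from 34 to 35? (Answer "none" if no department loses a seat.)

West

At 34 seats: North 2, South 8, East 18, West 3, Central 3.
At 35 seats: North 2, South 9, East 19, West 2, Central 3.
West drops from 3 to 2.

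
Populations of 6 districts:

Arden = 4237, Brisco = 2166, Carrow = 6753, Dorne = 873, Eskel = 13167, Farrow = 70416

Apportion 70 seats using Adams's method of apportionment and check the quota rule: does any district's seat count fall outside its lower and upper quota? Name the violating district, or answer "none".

Farrow

Standard quotas: Arden 3.038, Brisco 1.553, Carrow 4.843, Dorne 0.626, Eskel 9.442, Farrow 50.497.
Adams allocation: Arden 3, Brisco 2, Carrow 5, Dorne 1, Eskel 10, Farrow 49.
Farrow has quota 50.497 (lower 50, upper 51) but receives 49 — outside the quota interval.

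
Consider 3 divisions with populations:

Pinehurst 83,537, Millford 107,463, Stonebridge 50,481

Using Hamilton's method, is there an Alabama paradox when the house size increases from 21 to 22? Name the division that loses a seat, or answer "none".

Stonebridge

At 21 seats: Pinehurst 7, Millford 9, Stonebridge 5.
At 22 seats: Pinehurst 8, Millford 10, Stonebridge 4.
Stonebridge drops from 5 to 4.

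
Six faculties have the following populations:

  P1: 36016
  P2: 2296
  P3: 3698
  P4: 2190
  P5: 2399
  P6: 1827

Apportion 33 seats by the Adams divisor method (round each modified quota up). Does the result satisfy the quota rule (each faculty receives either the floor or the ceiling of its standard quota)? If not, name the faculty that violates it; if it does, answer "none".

Standard quotas: P1 24.543, P2 1.565, P3 2.520, P4 1.492, P5 1.635, P6 1.245.
Adams allocation: P1 22, P2 2, P3 3, P4 2, P5 2, P6 2.
P1 has quota 24.543 (lower 24, upper 25) but receives 22 — outside the quota interval.

P1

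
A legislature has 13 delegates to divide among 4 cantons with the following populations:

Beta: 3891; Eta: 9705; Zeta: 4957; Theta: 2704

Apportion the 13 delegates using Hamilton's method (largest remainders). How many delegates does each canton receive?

The standard divisor is 21257/13 ≈ 1635.154.
Standard quotas: Beta 2.3796, Eta 5.9352, Zeta 3.0315, Theta 1.6537.
Lower quotas: Beta 2, Eta 5, Zeta 3, Theta 1 (sum 11, leaving 2 seats).
Remainders in descending order: Eta 0.9352, Theta 0.6537, Beta 0.3796, Zeta 0.0315.
The surplus seats go to Eta, Theta.

Beta: 2, Eta: 6, Zeta: 3, Theta: 2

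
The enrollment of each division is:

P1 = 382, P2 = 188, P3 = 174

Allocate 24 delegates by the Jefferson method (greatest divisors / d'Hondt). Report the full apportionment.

P1 13; P2 6; P3 5

Standard divisor 744/24 ≈ 31; standard quotas: P1 12.323, P2 6.065, P3 5.613.
Rounding down gives 12, 6, 5 = 23 seats, so the divisor must be adjusted.
With modified divisor 29.2: modified quotas P1 13.082, P2 6.438, P3 5.959.
Rounding down: P1 13, P2 6, P3 5 (total 24).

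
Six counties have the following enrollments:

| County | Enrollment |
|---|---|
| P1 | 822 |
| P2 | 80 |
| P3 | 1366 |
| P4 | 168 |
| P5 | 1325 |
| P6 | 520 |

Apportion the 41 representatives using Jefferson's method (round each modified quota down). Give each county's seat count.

P1 8; P2 0; P3 14; P4 1; P5 13; P6 5

Standard divisor 4281/41 ≈ 104.415; standard quotas: P1 7.872, P2 0.766, P3 13.082, P4 1.609, P5 12.690, P6 4.980.
Rounding down gives 7, 0, 13, 1, 12, 4 = 37 seats, so the divisor must be adjusted.
With modified divisor 96: modified quotas P1 8.562, P2 0.833, P3 14.229, P4 1.750, P5 13.802, P6 5.417.
Rounding down: P1 8, P2 0, P3 14, P4 1, P5 13, P6 5 (total 41).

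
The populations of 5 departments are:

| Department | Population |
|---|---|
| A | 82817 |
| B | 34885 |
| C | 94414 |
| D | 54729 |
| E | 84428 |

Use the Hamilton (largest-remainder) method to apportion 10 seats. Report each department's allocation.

A 2, B 1, C 3, D 2, E 2

Standard divisor: 351273 ÷ 10 ≈ 35127.3.
Standard quotas: A 2.3576, B 0.9931, C 2.6878, D 1.5580, E 2.4035.
Lower quotas: A 2, B 0, C 2, D 1, E 2 (sum 7, leaving 3 seats).
Remainders in descending order: B 0.9931, C 0.6878, D 0.5580, E 0.4035, A 0.3576.
The surplus seats go to B, C, D.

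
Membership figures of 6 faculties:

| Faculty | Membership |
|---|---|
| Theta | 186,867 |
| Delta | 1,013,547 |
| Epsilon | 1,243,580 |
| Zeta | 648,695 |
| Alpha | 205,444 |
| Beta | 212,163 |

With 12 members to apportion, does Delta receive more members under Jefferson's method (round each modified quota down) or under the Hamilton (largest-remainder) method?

Jefferson: Theta 0, Delta 4, Epsilon 5, Zeta 3, Alpha 0, Beta 0.
Hamilton: Theta 1, Delta 3, Epsilon 4, Zeta 2, Alpha 1, Beta 1.
Delta gets 4 under Jefferson and 3 under Hamilton.

Jefferson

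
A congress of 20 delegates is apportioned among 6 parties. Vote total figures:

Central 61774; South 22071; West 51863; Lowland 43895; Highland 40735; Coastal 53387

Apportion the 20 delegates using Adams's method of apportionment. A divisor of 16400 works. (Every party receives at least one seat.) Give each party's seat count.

With modified divisor 16400: modified quotas Central 3.767, South 1.346, West 3.162, Lowland 2.677, Highland 2.484, Coastal 3.255.
Rounding up: Central 4, South 2, West 4, Lowland 3, Highland 3, Coastal 4 (total 20).

Central 4, South 2, West 4, Lowland 3, Highland 3, Coastal 4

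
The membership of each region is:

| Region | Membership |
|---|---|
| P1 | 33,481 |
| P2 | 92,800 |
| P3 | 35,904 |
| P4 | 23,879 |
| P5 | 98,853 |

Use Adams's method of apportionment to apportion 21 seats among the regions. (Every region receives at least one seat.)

P1 3; P2 6; P3 3; P4 2; P5 7

Standard divisor 284917/21 ≈ 13567.476; standard quotas: P1 2.468, P2 6.840, P3 2.646, P4 1.760, P5 7.286.
Rounding up gives 3, 7, 3, 2, 8 = 23 seats, so the divisor must be adjusted.
With modified divisor 16000: modified quotas P1 2.093, P2 5.800, P3 2.244, P4 1.492, P5 6.178.
Rounding up: P1 3, P2 6, P3 3, P4 2, P5 7 (total 21).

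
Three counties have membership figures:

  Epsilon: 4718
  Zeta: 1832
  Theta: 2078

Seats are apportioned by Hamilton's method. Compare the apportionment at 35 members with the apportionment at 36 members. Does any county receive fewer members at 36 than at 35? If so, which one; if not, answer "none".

Zeta

At 35 seats: Epsilon 19, Zeta 8, Theta 8.
At 36 seats: Epsilon 20, Zeta 7, Theta 9.
Zeta drops from 8 to 7.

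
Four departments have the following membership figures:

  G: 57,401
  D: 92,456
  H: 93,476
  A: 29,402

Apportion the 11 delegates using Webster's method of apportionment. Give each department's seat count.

Standard divisor 272735/11 ≈ 24794.091; standard quotas: G 2.315, D 3.729, H 3.770, A 1.186.
Rounding to the nearest integer gives G 2, D 4, H 4, A 1 — total 11, matching the house size, so no adjustment is needed.

G 2; D 4; H 4; A 1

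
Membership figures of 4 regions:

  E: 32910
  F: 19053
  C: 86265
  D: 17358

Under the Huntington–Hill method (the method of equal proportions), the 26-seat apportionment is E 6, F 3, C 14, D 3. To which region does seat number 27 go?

C

Priority for the next seat is population ÷ (√(s·(s+1))).
Priorities: E 5078.123, F 5500.127, C 5952.851, D 5010.823.
Highest priority: C.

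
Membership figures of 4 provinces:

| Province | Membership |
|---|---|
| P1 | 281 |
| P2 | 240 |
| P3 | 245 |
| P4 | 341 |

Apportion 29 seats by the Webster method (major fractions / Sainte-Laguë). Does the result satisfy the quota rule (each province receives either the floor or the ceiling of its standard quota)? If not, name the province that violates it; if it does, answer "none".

Standard quotas: P1 7.361, P2 6.287, P3 6.418, P4 8.933.
Webster allocation: P1 7, P2 6, P3 7, P4 9.
Every allocation lies between the lower and upper quota.

none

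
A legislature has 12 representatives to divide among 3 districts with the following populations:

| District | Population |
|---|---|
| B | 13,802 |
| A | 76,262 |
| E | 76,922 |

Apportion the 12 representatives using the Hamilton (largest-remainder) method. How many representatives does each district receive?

The standard divisor is 166986/12 ≈ 13915.5.
Standard quotas: B 0.9918, A 5.4804, E 5.5278.
Lower quotas: B 0, A 5, E 5 (sum 10, leaving 2 seats).
Remainders in descending order: B 0.9918, E 0.5278, A 0.4804.
The surplus seats go to B, E.

B 1, A 5, E 6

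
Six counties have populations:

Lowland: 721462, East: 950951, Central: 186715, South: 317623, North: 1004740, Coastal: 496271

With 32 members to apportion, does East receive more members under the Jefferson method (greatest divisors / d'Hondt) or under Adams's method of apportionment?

Jefferson

Jefferson: Lowland 6, East 9, Central 1, South 3, North 9, Coastal 4.
Adams: Lowland 6, East 8, Central 2, South 3, North 9, Coastal 4.
East gets 9 under Jefferson and 8 under Adams.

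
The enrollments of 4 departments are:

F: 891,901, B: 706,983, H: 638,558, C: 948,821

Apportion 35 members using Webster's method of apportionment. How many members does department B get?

8

Standard divisor 3186263/35 ≈ 91036.086; standard quotas: F 9.797, B 7.766, H 7.014, C 10.422.
Rounding to the nearest integer gives F 10, B 8, H 7, C 10 — total 35, matching the house size, so no adjustment is needed.
B receives 8.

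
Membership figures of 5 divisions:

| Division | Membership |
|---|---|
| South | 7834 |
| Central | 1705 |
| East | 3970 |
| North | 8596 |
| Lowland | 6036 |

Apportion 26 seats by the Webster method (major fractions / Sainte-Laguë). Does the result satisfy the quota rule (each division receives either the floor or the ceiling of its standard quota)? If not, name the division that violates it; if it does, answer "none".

none

Standard quotas: South 7.238, Central 1.575, East 3.668, North 7.942, Lowland 5.577.
Webster allocation: South 7, Central 2, East 4, North 8, Lowland 5.
Every allocation lies between the lower and upper quota.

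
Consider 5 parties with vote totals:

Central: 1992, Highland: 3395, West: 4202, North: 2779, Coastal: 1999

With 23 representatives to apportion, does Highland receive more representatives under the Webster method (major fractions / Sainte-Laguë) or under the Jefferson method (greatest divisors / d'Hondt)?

Jefferson

Webster: Central 3, Highland 5, West 7, North 5, Coastal 3.
Jefferson: Central 3, Highland 6, West 7, North 4, Coastal 3.
Highland gets 5 under Webster and 6 under Jefferson.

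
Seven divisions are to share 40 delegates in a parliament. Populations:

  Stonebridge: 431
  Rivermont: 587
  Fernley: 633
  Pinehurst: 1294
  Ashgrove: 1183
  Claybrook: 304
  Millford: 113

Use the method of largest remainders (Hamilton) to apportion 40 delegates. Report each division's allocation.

The standard divisor is 4545/40 ≈ 113.625.
Standard quotas: Stonebridge 3.793, Rivermont 5.166, Fernley 5.571, Pinehurst 11.388, Ashgrove 10.411, Claybrook 2.675, Millford 0.994.
Lower quotas: Stonebridge 3, Rivermont 5, Fernley 5, Pinehurst 11, Ashgrove 10, Claybrook 2, Millford 0 (sum 36, leaving 4 seats).
Remainders in descending order: Millford 0.994, Stonebridge 0.793, Claybrook 0.675, Fernley 0.571, Ashgrove 0.411, Pinehurst 0.388, Rivermont 0.166.
Largest remainders: Millford, Stonebridge, Claybrook, Fernley receive the extra seats.

Stonebridge 4, Rivermont 5, Fernley 6, Pinehurst 11, Ashgrove 10, Claybrook 3, Millford 1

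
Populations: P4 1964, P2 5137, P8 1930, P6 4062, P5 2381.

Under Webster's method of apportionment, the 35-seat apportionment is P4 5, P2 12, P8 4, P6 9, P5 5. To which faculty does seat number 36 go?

P5

Priority for the next seat is population ÷ (current seats + 0.5).
Priorities: P4 357.091, P2 410.960, P8 428.889, P6 427.579, P5 432.909.
Highest priority: P5.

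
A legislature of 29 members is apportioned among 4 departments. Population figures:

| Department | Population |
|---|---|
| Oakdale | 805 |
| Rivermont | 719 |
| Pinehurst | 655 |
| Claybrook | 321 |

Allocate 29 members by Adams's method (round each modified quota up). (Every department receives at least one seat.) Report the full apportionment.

Standard divisor 2500/29 ≈ 86.207; standard quotas: Oakdale 9.338, Rivermont 8.340, Pinehurst 7.598, Claybrook 3.724.
Rounding up gives 10, 9, 8, 4 = 31 seats, so the divisor must be adjusted.
With modified divisor 92: modified quotas Oakdale 8.750, Rivermont 7.815, Pinehurst 7.120, Claybrook 3.489.
Rounding up: Oakdale 9, Rivermont 8, Pinehurst 8, Claybrook 4 (total 29).

Oakdale=9, Rivermont=8, Pinehurst=8, Claybrook=4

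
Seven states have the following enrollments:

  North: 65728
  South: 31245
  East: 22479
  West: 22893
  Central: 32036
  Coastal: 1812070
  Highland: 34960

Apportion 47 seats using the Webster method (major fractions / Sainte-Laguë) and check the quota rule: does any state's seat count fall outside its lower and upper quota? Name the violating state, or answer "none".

Standard quotas: North 1.528, South 0.726, East 0.523, West 0.532, Central 0.745, Coastal 42.133, Highland 0.813.
Webster allocation: North 1, South 1, East 1, West 1, Central 1, Coastal 41, Highland 1.
Coastal has quota 42.133 (lower 42, upper 43) but receives 41 — outside the quota interval.

Coastal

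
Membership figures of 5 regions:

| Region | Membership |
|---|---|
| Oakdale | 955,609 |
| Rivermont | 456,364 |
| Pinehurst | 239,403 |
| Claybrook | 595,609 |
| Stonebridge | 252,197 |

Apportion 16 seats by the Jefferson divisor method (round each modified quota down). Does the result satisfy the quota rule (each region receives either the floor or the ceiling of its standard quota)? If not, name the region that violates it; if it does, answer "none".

Standard quotas: Oakdale 6.118, Rivermont 2.922, Pinehurst 1.533, Claybrook 3.813, Stonebridge 1.615.
Jefferson allocation: Oakdale 7, Rivermont 3, Pinehurst 1, Claybrook 4, Stonebridge 1.
Every allocation lies between the lower and upper quota.

none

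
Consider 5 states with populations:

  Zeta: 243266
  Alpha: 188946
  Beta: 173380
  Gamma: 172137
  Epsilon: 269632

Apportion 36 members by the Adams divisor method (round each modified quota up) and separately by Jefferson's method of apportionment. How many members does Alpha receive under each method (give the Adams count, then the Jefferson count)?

7 and 6

Adams: Zeta 8, Alpha 7, Beta 6, Gamma 6, Epsilon 9.
Jefferson: Zeta 9, Alpha 6, Beta 6, Gamma 6, Epsilon 9.
Alpha gets 7 under Adams and 6 under Jefferson.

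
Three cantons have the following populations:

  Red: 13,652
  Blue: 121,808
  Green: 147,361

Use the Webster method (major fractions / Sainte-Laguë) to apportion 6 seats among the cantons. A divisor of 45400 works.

Red=0, Blue=3, Green=3

With modified divisor 45400: modified quotas Red 0.301, Blue 2.683, Green 3.246.
Rounding to the nearest integer: Red 0, Blue 3, Green 3 (total 6).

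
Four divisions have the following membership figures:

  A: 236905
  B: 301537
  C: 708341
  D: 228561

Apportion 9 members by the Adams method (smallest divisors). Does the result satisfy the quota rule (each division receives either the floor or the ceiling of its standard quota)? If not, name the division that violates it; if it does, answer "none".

none

Standard quotas: A 1.445, B 1.839, C 4.321, D 1.394.
Adams allocation: A 2, B 2, C 4, D 1.
Every allocation lies between the lower and upper quota.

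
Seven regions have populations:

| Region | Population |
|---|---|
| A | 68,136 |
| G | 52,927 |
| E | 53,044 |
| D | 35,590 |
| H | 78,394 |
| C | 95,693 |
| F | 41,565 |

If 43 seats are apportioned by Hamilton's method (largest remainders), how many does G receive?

5

Standard divisor: 425349 ÷ 43 ≈ 9891.837.
Standard quotas: A 6.8881, G 5.3506, E 5.3624, D 3.5979, H 7.9251, C 9.6739, F 4.2019.
Lower quotas: A 6, G 5, E 5, D 3, H 7, C 9, F 4 (sum 39, leaving 4 seats).
Remainders in descending order: H 0.9251, A 0.8881, C 0.6739, D 0.5979, E 0.3624, G 0.3506, F 0.2019.
Largest remainders: H, A, C, D receive the extra seats.
G receives 5.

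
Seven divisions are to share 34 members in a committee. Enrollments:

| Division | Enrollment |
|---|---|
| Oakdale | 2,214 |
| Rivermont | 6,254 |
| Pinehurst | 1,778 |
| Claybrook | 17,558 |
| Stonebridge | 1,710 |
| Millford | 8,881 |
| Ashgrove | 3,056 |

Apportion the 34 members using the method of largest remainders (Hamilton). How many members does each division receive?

Oakdale=2, Rivermont=5, Pinehurst=2, Claybrook=14, Stonebridge=1, Millford=7, Ashgrove=3

Standard divisor: 41451 ÷ 34 ≈ 1219.147.
Standard quotas: Oakdale 1.8160, Rivermont 5.1298, Pinehurst 1.4584, Claybrook 14.4019, Stonebridge 1.4026, Millford 7.2846, Ashgrove 2.5067.
Lower quotas: Oakdale 1, Rivermont 5, Pinehurst 1, Claybrook 14, Stonebridge 1, Millford 7, Ashgrove 2 (sum 31, leaving 3 seats).
Remainders in descending order: Oakdale 0.8160, Ashgrove 0.5067, Pinehurst 0.4584, Stonebridge 0.4026, Claybrook 0.4019, Millford 0.2846, Rivermont 0.1298.
The surplus seats go to Oakdale, Ashgrove, Pinehurst.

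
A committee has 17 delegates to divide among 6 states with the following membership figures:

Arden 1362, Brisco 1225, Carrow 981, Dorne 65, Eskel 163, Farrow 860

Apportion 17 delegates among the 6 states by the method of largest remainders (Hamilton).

The standard divisor is 4656/17 ≈ 273.882.
Standard quotas: Arden 4.973, Brisco 4.473, Carrow 3.582, Dorne 0.237, Eskel 0.595, Farrow 3.140.
Lower quotas: Arden 4, Brisco 4, Carrow 3, Dorne 0, Eskel 0, Farrow 3 (sum 14, leaving 3 seats).
Remainders in descending order: Arden 0.973, Eskel 0.595, Carrow 0.582, Brisco 0.473, Dorne 0.237, Farrow 0.140.
Largest remainders: Arden, Eskel, Carrow receive the extra seats.

Arden: 5, Brisco: 4, Carrow: 4, Dorne: 0, Eskel: 1, Farrow: 3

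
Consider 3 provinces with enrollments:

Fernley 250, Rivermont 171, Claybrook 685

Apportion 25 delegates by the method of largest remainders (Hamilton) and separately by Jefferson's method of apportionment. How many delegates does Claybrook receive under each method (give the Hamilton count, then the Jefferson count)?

Hamilton: Fernley 6, Rivermont 4, Claybrook 15.
Jefferson: Fernley 5, Rivermont 4, Claybrook 16.
Claybrook gets 15 under Hamilton and 16 under Jefferson.

15 and 16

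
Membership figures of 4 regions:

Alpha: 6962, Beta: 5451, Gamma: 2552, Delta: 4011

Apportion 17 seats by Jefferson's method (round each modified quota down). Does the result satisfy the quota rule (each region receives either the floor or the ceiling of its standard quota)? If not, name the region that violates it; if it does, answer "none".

Standard quotas: Alpha 6.237, Beta 4.883, Gamma 2.286, Delta 3.593.
Jefferson allocation: Alpha 6, Beta 5, Gamma 2, Delta 4.
Every allocation lies between the lower and upper quota.

none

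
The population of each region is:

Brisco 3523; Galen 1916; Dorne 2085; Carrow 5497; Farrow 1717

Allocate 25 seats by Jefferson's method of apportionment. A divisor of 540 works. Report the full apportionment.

Brisco 6; Galen 3; Dorne 3; Carrow 10; Farrow 3

With modified divisor 540: modified quotas Brisco 6.524, Galen 3.548, Dorne 3.861, Carrow 10.180, Farrow 3.180.
Rounding down: Brisco 6, Galen 3, Dorne 3, Carrow 10, Farrow 3 (total 25).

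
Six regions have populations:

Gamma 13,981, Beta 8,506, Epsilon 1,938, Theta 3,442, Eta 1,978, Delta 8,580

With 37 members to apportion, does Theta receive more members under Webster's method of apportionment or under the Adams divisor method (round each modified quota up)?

Adams

Webster: Gamma 14, Beta 8, Epsilon 2, Theta 3, Eta 2, Delta 8.
Adams: Gamma 13, Beta 8, Epsilon 2, Theta 4, Eta 2, Delta 8.
Theta gets 3 under Webster and 4 under Adams.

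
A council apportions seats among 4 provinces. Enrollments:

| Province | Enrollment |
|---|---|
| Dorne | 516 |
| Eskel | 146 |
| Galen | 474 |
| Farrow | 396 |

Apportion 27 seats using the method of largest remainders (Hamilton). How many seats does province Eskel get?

The standard divisor is 1532/27 ≈ 56.741.
Standard quotas: Dorne 9.094, Eskel 2.573, Galen 8.354, Farrow 6.979.
Lower quotas: Dorne 9, Eskel 2, Galen 8, Farrow 6 (sum 25, leaving 2 seats).
Remainders in descending order: Farrow 0.979, Eskel 0.573, Galen 0.354, Dorne 0.094.
Largest remainders: Farrow, Eskel receive the extra seats.
Eskel receives 3.

3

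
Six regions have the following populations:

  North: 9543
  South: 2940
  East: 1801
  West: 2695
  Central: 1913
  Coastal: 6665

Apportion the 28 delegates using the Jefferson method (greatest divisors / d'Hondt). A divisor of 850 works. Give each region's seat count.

With modified divisor 850: modified quotas North 11.227, South 3.459, East 2.119, West 3.171, Central 2.251, Coastal 7.841.
Rounding down: North 11, South 3, East 2, West 3, Central 2, Coastal 7 (total 28).

North 11, South 3, East 2, West 3, Central 2, Coastal 7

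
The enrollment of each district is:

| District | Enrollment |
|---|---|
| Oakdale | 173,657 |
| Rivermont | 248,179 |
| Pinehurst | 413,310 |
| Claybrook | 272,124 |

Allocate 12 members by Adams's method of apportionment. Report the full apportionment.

Standard divisor 1107270/12 ≈ 92272.5; standard quotas: Oakdale 1.882, Rivermont 2.690, Pinehurst 4.479, Claybrook 2.949.
Rounding up gives 2, 3, 5, 3 = 13 seats, so the divisor must be adjusted.
With modified divisor 113700: modified quotas Oakdale 1.527, Rivermont 2.183, Pinehurst 3.635, Claybrook 2.393.
Rounding up: Oakdale 2, Rivermont 3, Pinehurst 4, Claybrook 3 (total 12).

Oakdale=2, Rivermont=3, Pinehurst=4, Claybrook=3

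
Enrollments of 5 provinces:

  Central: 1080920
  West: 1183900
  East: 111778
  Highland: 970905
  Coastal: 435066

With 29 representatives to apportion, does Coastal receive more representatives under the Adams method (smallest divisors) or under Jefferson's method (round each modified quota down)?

Adams

Adams: Central 8, West 9, East 1, Highland 7, Coastal 4.
Jefferson: Central 9, West 9, East 0, Highland 8, Coastal 3.
Coastal gets 4 under Adams and 3 under Jefferson.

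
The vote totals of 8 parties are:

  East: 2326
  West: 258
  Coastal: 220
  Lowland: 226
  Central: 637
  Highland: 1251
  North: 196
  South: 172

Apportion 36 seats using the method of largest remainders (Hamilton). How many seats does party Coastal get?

1

Total 5286; standard divisor 5286/36 ≈ 146.833.
Standard quotas: East 15.841, West 1.757, Coastal 1.498, Lowland 1.539, Central 4.338, Highland 8.520, North 1.335, South 1.171.
Lower quotas: East 15, West 1, Coastal 1, Lowland 1, Central 4, Highland 8, North 1, South 1 (sum 32, leaving 4 seats).
Remainders in descending order: East 0.841, West 0.757, Lowland 0.539, Highland 0.520, Coastal 0.498, Central 0.338, North 0.335, South 0.171.
Largest remainders: East, West, Lowland, Highland receive the extra seats.
Coastal receives 1.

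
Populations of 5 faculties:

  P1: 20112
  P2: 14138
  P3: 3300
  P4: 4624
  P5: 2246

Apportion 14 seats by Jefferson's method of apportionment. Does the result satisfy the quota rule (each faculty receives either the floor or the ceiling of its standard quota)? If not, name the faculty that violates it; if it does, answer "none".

none

Standard quotas: P1 6.339, P2 4.456, P3 1.040, P4 1.457, P5 0.708.
Jefferson allocation: P1 7, P2 5, P3 1, P4 1, P5 0.
Every allocation lies between the lower and upper quota.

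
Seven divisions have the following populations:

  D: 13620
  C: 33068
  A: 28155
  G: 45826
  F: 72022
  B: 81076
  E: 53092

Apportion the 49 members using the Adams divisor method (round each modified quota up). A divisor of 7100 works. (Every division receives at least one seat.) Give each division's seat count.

D 2, C 5, A 4, G 7, F 11, B 12, E 8

With modified divisor 7100: modified quotas D 1.918, C 4.657, A 3.965, G 6.454, F 10.144, B 11.419, E 7.478.
Rounding up: D 2, C 5, A 4, G 7, F 11, B 12, E 8 (total 49).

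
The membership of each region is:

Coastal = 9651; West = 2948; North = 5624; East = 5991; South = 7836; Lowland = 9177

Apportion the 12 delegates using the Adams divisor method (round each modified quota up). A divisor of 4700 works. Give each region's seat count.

With modified divisor 4700: modified quotas Coastal 2.053, West 0.627, North 1.197, East 1.275, South 1.667, Lowland 1.953.
Rounding up: Coastal 3, West 1, North 2, East 2, South 2, Lowland 2 (total 12).

Coastal 3, West 1, North 2, East 2, South 2, Lowland 2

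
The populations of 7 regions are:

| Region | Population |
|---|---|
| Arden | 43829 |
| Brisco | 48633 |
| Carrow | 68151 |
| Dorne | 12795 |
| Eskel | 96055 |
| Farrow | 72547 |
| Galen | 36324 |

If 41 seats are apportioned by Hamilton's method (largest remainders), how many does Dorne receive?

1

The standard divisor is 378334/41 ≈ 9227.659.
Standard quotas: Arden 4.7497, Brisco 5.2704, Carrow 7.3855, Dorne 1.3866, Eskel 10.4095, Farrow 7.8619, Galen 3.9364.
Lower quotas: Arden 4, Brisco 5, Carrow 7, Dorne 1, Eskel 10, Farrow 7, Galen 3 (sum 37, leaving 4 seats).
Remainders in descending order: Galen 0.9364, Farrow 0.8619, Arden 0.7497, Eskel 0.4095, Dorne 0.3866, Carrow 0.3855, Brisco 0.2704.
The surplus seats go to Galen, Farrow, Arden, Eskel.
Dorne receives 1.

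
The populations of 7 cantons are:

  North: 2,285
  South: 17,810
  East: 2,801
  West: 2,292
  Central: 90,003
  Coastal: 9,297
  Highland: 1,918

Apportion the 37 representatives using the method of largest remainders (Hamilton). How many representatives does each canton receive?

Standard divisor: 126406 ÷ 37 ≈ 3416.378.
Standard quotas: North 0.6688, South 5.2131, East 0.8199, West 0.6709, Central 26.3446, Coastal 2.7213, Highland 0.5614.
Lower quotas: North 0, South 5, East 0, West 0, Central 26, Coastal 2, Highland 0 (sum 33, leaving 4 seats).
Remainders in descending order: East 0.8199, Coastal 0.7213, West 0.6709, North 0.6688, Highland 0.5614, Central 0.3446, South 0.2131.
The surplus seats go to East, Coastal, West, North.

North 1; South 5; East 1; West 1; Central 26; Coastal 3; Highland 0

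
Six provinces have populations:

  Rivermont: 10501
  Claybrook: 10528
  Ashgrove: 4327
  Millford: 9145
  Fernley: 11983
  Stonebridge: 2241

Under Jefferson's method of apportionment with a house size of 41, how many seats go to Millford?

8

Standard divisor 48725/41 ≈ 1188.415; standard quotas: Rivermont 8.836, Claybrook 8.859, Ashgrove 3.641, Millford 7.695, Fernley 10.083, Stonebridge 1.886.
Rounding down gives 8, 8, 3, 7, 10, 1 = 37 seats, so the divisor must be adjusted.
With modified divisor 1100: modified quotas Rivermont 9.546, Claybrook 9.571, Ashgrove 3.934, Millford 8.314, Fernley 10.894, Stonebridge 2.037.
Rounding down: Rivermont 9, Claybrook 9, Ashgrove 3, Millford 8, Fernley 10, Stonebridge 2 (total 41).
Millford receives 8.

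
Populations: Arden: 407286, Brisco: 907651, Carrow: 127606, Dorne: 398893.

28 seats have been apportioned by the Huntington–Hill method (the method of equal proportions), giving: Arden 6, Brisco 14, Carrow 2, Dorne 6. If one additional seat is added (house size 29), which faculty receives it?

Arden

Priority for the next seat is population ÷ (√(s·(s+1))).
Priorities: Arden 62845.594, Brisco 62633.870, Carrow 52094.931, Dorne 61550.526.
Highest priority: Arden.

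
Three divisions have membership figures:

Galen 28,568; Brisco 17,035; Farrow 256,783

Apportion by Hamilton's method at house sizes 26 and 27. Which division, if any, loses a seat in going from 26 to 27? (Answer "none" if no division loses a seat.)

Brisco

At 26 seats: Galen 2, Brisco 2, Farrow 22.
At 27 seats: Galen 3, Brisco 1, Farrow 23.
Brisco drops from 2 to 1.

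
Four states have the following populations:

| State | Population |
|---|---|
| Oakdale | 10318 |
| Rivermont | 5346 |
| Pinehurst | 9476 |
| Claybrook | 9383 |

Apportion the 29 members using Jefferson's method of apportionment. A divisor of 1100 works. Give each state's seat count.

Oakdale 9; Rivermont 4; Pinehurst 8; Claybrook 8

With modified divisor 1100: modified quotas Oakdale 9.380, Rivermont 4.860, Pinehurst 8.615, Claybrook 8.530.
Rounding down: Oakdale 9, Rivermont 4, Pinehurst 8, Claybrook 8 (total 29).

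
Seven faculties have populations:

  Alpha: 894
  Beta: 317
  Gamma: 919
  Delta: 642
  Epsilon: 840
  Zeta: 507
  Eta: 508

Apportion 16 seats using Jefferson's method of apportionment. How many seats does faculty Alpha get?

Standard divisor 4627/16 ≈ 289.188; standard quotas: Alpha 3.091, Beta 1.096, Gamma 3.178, Delta 2.220, Epsilon 2.905, Zeta 1.753, Eta 1.757.
Rounding down gives 3, 1, 3, 2, 2, 1, 1 = 13 seats, so the divisor must be adjusted.
With modified divisor 240: modified quotas Alpha 3.725, Beta 1.321, Gamma 3.829, Delta 2.675, Epsilon 3.500, Zeta 2.112, Eta 2.117.
Rounding down: Alpha 3, Beta 1, Gamma 3, Delta 2, Epsilon 3, Zeta 2, Eta 2 (total 16).
Alpha receives 3.

3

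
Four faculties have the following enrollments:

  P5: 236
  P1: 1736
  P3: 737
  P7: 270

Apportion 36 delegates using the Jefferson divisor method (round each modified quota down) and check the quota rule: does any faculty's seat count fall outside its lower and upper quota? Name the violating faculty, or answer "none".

Standard quotas: P5 2.852, P1 20.979, P3 8.906, P7 3.263.
Jefferson allocation: P5 2, P1 22, P3 9, P7 3.
P1 has quota 20.979 (lower 20, upper 21) but receives 22 — outside the quota interval.

P1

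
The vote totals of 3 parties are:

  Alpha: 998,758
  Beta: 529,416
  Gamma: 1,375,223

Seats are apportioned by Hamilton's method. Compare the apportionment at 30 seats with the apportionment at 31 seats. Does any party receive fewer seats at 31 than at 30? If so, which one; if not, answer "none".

Beta

At 30 seats: Alpha 10, Beta 6, Gamma 14.
At 31 seats: Alpha 11, Beta 5, Gamma 15.
Beta drops from 6 to 5.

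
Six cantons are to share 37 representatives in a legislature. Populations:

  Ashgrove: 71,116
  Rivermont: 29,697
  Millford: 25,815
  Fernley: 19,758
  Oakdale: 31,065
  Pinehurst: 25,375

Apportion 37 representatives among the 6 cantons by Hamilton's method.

Ashgrove 13, Rivermont 5, Millford 5, Fernley 3, Oakdale 6, Pinehurst 5

Standard divisor: 202826 ÷ 37 ≈ 5481.784.
Standard quotas: Ashgrove 12.9731, Rivermont 5.4174, Millford 4.7092, Fernley 3.6043, Oakdale 5.6670, Pinehurst 4.6290.
Lower quotas: Ashgrove 12, Rivermont 5, Millford 4, Fernley 3, Oakdale 5, Pinehurst 4 (sum 33, leaving 4 seats).
Remainders in descending order: Ashgrove 0.9731, Millford 0.7092, Oakdale 0.6670, Pinehurst 0.6290, Fernley 0.6043, Rivermont 0.4174.
The surplus seats go to Ashgrove, Millford, Oakdale, Pinehurst.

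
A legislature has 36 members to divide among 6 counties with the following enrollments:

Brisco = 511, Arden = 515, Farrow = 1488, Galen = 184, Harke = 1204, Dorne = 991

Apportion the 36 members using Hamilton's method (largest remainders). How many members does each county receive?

Standard divisor: 4893 ÷ 36 ≈ 135.917.
Standard quotas: Brisco 3.760, Arden 3.789, Farrow 10.948, Galen 1.354, Harke 8.858, Dorne 7.291.
Lower quotas: Brisco 3, Arden 3, Farrow 10, Galen 1, Harke 8, Dorne 7 (sum 32, leaving 4 seats).
Remainders in descending order: Farrow 0.948, Harke 0.858, Arden 0.789, Brisco 0.760, Galen 0.354, Dorne 0.291.
The surplus seats go to Farrow, Harke, Arden, Brisco.

Brisco 4; Arden 4; Farrow 11; Galen 1; Harke 9; Dorne 7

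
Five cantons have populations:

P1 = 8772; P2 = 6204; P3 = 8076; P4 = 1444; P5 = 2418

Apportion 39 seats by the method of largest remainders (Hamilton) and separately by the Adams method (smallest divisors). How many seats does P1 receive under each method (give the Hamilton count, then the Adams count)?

13 and 12

Hamilton: P1 13, P2 9, P3 12, P4 2, P5 3.
Adams: P1 12, P2 9, P3 12, P4 2, P5 4.
P1 gets 13 under Hamilton and 12 under Adams.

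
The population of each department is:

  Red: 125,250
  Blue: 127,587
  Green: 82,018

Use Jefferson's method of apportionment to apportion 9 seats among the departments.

Red 3, Blue 4, Green 2

Standard divisor 334855/9 ≈ 37206.111; standard quotas: Red 3.366, Blue 3.429, Green 2.204.
Rounding down gives 3, 3, 2 = 8 seats, so the divisor must be adjusted.
With modified divisor 31600: modified quotas Red 3.964, Blue 4.038, Green 2.596.
Rounding down: Red 3, Blue 4, Green 2 (total 9).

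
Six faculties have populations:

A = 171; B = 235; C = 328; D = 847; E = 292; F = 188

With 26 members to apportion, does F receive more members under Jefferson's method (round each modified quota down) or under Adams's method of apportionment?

Jefferson: A 2, B 3, C 4, D 11, E 4, F 2.
Adams: A 2, B 3, C 4, D 10, E 4, F 3.
F gets 2 under Jefferson and 3 under Adams.

Adams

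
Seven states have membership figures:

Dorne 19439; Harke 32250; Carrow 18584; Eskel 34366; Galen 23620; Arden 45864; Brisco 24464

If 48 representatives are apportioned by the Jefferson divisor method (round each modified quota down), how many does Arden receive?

Standard divisor 198587/48 ≈ 4137.229; standard quotas: Dorne 4.699, Harke 7.795, Carrow 4.492, Eskel 8.307, Galen 5.709, Arden 11.086, Brisco 5.913.
Rounding down gives 4, 7, 4, 8, 5, 11, 5 = 44 seats, so the divisor must be adjusted.
With modified divisor 3850: modified quotas Dorne 5.049, Harke 8.377, Carrow 4.827, Eskel 8.926, Galen 6.135, Arden 11.913, Brisco 6.354.
Rounding down: Dorne 5, Harke 8, Carrow 4, Eskel 8, Galen 6, Arden 11, Brisco 6 (total 48).
Arden receives 11.

11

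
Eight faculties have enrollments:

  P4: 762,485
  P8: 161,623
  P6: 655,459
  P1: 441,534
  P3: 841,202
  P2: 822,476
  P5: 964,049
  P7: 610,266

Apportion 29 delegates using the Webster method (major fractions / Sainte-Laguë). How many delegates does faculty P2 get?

Standard divisor 5259094/29 ≈ 181348.069; standard quotas: P4 4.205, P8 0.891, P6 3.614, P1 2.435, P3 4.639, P2 4.535, P5 5.316, P7 3.365.
Rounding to the nearest integer gives P4 4, P8 1, P6 4, P1 2, P3 5, P2 5, P5 5, P7 3 — total 29, matching the house size, so no adjustment is needed.
P2 receives 5.

5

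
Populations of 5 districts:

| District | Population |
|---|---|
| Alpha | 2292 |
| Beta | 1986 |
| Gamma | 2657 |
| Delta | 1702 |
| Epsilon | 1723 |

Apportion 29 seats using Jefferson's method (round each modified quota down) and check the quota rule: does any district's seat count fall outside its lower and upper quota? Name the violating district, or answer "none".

none

Standard quotas: Alpha 6.416, Beta 5.559, Gamma 7.438, Delta 4.764, Epsilon 4.823.
Jefferson allocation: Alpha 6, Beta 5, Gamma 8, Delta 5, Epsilon 5.
Every allocation lies between the lower and upper quota.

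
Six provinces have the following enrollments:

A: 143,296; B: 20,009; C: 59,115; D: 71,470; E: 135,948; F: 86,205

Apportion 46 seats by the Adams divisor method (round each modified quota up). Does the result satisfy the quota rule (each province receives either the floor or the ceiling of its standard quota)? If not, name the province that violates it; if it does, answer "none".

none

Standard quotas: A 12.773, B 1.784, C 5.270, D 6.371, E 12.118, F 7.684.
Adams allocation: A 13, B 2, C 5, D 6, E 12, F 8.
Every allocation lies between the lower and upper quota.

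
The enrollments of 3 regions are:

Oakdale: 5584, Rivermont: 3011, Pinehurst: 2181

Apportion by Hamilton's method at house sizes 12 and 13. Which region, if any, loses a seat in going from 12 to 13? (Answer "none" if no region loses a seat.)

Pinehurst

At 12 seats: Oakdale 6, Rivermont 3, Pinehurst 3.
At 13 seats: Oakdale 7, Rivermont 4, Pinehurst 2.
Pinehurst drops from 3 to 2.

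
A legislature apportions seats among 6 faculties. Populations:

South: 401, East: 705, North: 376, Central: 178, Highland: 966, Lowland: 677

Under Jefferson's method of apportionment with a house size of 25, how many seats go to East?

5

Standard divisor 3303/25 ≈ 132.12; standard quotas: South 3.035, East 5.336, North 2.846, Central 1.347, Highland 7.312, Lowland 5.124.
Rounding down gives 3, 5, 2, 1, 7, 5 = 23 seats, so the divisor must be adjusted.
With modified divisor 120: modified quotas South 3.342, East 5.875, North 3.133, Central 1.483, Highland 8.050, Lowland 5.642.
Rounding down: South 3, East 5, North 3, Central 1, Highland 8, Lowland 5 (total 25).
East receives 5.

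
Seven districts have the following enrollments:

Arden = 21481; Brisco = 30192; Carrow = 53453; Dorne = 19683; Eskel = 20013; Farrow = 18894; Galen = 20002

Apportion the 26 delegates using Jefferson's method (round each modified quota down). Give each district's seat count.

Arden: 3, Brisco: 4, Carrow: 8, Dorne: 3, Eskel: 3, Farrow: 2, Galen: 3

Standard divisor 183718/26 ≈ 7066.077; standard quotas: Arden 3.040, Brisco 4.273, Carrow 7.565, Dorne 2.786, Eskel 2.832, Farrow 2.674, Galen 2.831.
Rounding down gives 3, 4, 7, 2, 2, 2, 2 = 22 seats, so the divisor must be adjusted.
With modified divisor 6400: modified quotas Arden 3.356, Brisco 4.718, Carrow 8.352, Dorne 3.075, Eskel 3.127, Farrow 2.952, Galen 3.125.
Rounding down: Arden 3, Brisco 4, Carrow 8, Dorne 3, Eskel 3, Farrow 2, Galen 3 (total 26).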